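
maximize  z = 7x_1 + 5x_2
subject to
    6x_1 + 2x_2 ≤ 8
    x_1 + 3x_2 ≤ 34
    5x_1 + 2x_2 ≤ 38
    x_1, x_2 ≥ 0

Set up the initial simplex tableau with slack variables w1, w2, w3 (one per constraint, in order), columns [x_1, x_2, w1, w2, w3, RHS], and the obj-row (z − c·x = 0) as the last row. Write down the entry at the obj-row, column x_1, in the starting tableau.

The obj-row carries the negated objective coefficients: the x_1 entry is -7.

-7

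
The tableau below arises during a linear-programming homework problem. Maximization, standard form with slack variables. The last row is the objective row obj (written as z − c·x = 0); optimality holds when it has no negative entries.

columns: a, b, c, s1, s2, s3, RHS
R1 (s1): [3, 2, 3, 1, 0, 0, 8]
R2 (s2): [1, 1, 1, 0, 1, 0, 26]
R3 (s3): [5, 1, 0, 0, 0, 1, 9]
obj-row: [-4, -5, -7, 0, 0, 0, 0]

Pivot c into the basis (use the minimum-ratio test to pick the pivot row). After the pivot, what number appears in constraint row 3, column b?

1

Ratio test on column c — row 1: 8/3 = 8/3; row 2: 26/1 = 26; row 3: entry 0 ≤ 0. Minimum is 8/3 at row 1 (s1 leaves); pivot element 3.
Divide row 1 by 3; eliminate column c from the other rows.
Row 3 update in column b: 1 − 0·(2/3) = 1.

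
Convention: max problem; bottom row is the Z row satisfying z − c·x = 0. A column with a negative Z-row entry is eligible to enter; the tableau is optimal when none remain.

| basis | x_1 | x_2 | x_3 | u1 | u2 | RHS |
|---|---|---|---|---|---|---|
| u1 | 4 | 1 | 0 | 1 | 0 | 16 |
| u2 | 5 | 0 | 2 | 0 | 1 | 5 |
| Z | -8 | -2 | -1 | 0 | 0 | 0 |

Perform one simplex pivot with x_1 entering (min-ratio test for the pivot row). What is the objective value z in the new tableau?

8

Ratio test on column x_1 — row 1: 16/4 = 4; row 2: 5/5 = 1. Minimum is 1 at row 2 (u2 leaves); pivot element 5.
Pivot on row 2; the Z-row RHS becomes 0 − (-8)·1 = 8.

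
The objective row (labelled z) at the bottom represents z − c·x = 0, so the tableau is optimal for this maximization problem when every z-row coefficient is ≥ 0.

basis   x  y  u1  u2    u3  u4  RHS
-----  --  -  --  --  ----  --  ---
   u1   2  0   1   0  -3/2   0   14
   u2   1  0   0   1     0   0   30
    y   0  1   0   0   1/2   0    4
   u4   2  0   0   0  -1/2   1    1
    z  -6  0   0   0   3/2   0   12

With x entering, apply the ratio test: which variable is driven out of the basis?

Column x entries and ratios — u1: 14/2 = 7; u2: 30/1 = 30; y: 0 ≤ 0, skip; u4: 1/2 = 1/2.
Smallest ratio is 1/2 in the row of u4, so u4 leaves.

u4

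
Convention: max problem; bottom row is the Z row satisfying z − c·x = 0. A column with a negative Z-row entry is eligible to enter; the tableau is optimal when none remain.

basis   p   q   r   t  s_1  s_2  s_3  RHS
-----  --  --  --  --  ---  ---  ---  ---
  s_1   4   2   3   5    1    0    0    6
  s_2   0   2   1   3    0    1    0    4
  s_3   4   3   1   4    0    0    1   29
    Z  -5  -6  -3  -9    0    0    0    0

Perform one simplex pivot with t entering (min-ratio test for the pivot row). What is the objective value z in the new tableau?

54/5

Ratio test on column t — row 1: 6/5 = 6/5; row 2: 4/3 = 4/3; row 3: 29/4 = 29/4. Minimum is 6/5 at row 1 (s_1 leaves); pivot element 5.
Pivot on row 1; the Z-row RHS becomes 0 − (-9)·(6/5) = 54/5.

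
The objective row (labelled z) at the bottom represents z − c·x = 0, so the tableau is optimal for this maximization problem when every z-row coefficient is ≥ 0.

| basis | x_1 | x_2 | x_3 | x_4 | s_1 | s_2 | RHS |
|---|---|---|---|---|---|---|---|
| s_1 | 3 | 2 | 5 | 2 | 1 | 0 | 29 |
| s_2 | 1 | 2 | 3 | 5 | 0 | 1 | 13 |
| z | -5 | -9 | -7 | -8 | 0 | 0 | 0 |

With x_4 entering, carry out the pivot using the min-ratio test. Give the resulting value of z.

104/5

Ratio test on column x_4 — row 1: 29/2 = 29/2; row 2: 13/5 = 13/5. Minimum is 13/5 at row 2 (s_2 leaves); pivot element 5.
Pivot on row 2; the z-row RHS becomes 0 − (-8)·(13/5) = 104/5.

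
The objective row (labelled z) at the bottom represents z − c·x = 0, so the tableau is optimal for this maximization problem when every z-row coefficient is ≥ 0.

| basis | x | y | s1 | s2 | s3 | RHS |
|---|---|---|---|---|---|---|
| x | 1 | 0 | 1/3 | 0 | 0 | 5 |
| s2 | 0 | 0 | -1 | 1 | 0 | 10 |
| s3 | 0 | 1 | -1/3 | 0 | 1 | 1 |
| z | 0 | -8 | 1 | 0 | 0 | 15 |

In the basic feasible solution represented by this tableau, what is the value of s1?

0

s1 is not in the basis, so in the current basic feasible solution s1 = 0.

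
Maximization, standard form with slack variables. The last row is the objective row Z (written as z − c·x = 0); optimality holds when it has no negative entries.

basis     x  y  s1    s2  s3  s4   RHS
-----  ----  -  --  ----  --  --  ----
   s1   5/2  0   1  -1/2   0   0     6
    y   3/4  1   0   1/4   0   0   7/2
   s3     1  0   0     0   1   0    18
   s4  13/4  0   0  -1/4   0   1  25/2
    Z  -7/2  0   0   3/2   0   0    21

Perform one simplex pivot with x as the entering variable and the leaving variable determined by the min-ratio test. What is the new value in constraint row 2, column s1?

Ratio test on column x — row 1: 6/(5/2) = 12/5; row 2: (7/2)/(3/4) = 14/3; row 3: 18/1 = 18; row 4: (25/2)/(13/4) = 50/13. Minimum is 12/5 at row 1 (s1 leaves); pivot element 5/2.
Divide row 1 by 5/2; eliminate column x from the other rows.
Row 2 update in column s1: 0 − (3/4)·(2/5) = -3/10.

-3/10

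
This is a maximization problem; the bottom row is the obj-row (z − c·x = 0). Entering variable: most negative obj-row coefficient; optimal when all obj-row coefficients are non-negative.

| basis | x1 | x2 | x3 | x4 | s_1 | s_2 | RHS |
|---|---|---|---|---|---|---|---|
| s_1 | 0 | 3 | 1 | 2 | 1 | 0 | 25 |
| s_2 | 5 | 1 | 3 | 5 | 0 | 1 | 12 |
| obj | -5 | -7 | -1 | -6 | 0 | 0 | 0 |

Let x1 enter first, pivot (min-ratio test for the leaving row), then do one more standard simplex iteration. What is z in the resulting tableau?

62

Ratio test on column x1 — row 1: entry 0 ≤ 0; row 2: 12/5 = 12/5. Minimum is 12/5 at row 2 (s_2 leaves); pivot element 5.
Pivot on row 2; the obj-row RHS becomes 0 − (-5)·(12/5) = 12.
Next entering variable (most negative obj-row entry -6): x2.
Ratio test on column x2 — row 1: 25/3 = 25/3; row 2: (12/5)/(1/5) = 12. Minimum is 25/3 at row 1 (s_1 leaves); pivot element 3.
After the second pivot the obj-row RHS is 12 − (-6)·(25/3) = 62.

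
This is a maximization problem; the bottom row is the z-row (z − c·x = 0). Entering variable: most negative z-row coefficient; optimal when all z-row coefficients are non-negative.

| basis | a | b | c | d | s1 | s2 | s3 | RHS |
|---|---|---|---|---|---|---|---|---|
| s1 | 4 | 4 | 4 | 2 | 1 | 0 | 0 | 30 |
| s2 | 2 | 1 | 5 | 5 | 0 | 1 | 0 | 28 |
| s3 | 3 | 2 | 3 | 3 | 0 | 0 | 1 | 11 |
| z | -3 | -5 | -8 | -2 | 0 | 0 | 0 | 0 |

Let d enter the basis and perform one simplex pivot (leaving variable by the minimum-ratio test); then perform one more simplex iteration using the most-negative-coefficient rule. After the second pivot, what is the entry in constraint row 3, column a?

Ratio test on column d — row 1: 30/2 = 15; row 2: 28/5 = 28/5; row 3: 11/3 = 11/3. Minimum is 11/3 at row 3 (s3 leaves); pivot element 3.
Divide row 3 by 3; eliminate column d from the other rows.
Second iteration: most negative z-row entry is -6 in column c, so c enters.
Ratio test on column c — row 1: (68/3)/2 = 34/3; row 2: entry 0 ≤ 0; row 3: (11/3)/1 = 11/3. Minimum is 11/3 at row 3 (d leaves); pivot element 1.
Divide row 3 by 1; eliminate column c from the other rows.
After both pivots, the entry at constraint row 3, column a is 1.

1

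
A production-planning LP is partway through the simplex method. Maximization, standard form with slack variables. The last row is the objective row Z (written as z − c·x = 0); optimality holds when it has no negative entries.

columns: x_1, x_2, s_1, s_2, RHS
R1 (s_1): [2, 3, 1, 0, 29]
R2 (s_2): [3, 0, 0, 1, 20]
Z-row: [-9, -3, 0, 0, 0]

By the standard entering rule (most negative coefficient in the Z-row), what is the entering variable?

Negative Z-row entries: x_1: -9, x_2: -3.
The most negative is -9 in column x_1, so x_1 enters.

x_1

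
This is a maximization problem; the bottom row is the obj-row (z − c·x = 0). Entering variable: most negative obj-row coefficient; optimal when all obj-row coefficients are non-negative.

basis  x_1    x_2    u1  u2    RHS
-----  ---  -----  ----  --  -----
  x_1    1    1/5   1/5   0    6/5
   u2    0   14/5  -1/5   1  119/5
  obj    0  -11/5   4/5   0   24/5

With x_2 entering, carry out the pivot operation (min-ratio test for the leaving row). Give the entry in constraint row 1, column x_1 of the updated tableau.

5

Ratio test on column x_2 — row 1: (6/5)/(1/5) = 6; row 2: (119/5)/(14/5) = 17/2. Minimum is 6 at row 1 (x_1 leaves); pivot element 1/5.
Divide row 1 by 1/5; eliminate column x_2 from the other rows.
In the new row 1, the x_1 entry is the old entry divided by the pivot: 1/(1/5) = 5.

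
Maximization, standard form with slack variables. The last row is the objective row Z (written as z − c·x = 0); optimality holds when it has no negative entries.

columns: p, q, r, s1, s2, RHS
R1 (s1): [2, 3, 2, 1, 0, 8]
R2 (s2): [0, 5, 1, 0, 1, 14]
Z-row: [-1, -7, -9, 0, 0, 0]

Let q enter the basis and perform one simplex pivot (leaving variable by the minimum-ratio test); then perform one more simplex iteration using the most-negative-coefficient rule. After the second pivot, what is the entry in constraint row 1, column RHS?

Ratio test on column q — row 1: 8/3 = 8/3; row 2: 14/5 = 14/5. Minimum is 8/3 at row 1 (s1 leaves); pivot element 3.
Divide row 1 by 3; eliminate column q from the other rows.
Second iteration: most negative Z-row entry is -13/3 in column r, so r enters.
Ratio test on column r — row 1: (8/3)/(2/3) = 4; row 2: entry -7/3 ≤ 0. Minimum is 4 at row 1 (q leaves); pivot element 2/3.
Divide row 1 by 2/3; eliminate column r from the other rows.
After both pivots, the entry at constraint row 1, column RHS is 4.

4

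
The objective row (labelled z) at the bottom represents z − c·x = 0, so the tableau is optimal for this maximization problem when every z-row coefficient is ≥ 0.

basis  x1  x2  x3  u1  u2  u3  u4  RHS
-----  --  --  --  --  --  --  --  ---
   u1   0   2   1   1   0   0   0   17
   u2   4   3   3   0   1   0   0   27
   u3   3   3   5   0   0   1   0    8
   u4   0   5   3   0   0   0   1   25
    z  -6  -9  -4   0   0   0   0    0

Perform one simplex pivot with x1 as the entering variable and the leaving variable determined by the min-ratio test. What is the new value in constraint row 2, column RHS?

Ratio test on column x1 — row 1: entry 0 ≤ 0; row 2: 27/4 = 27/4; row 3: 8/3 = 8/3; row 4: entry 0 ≤ 0. Minimum is 8/3 at row 3 (u3 leaves); pivot element 3.
Divide row 3 by 3; eliminate column x1 from the other rows.
Row 2 update in column RHS: 27 − 4·(8/3) = 49/3.

49/3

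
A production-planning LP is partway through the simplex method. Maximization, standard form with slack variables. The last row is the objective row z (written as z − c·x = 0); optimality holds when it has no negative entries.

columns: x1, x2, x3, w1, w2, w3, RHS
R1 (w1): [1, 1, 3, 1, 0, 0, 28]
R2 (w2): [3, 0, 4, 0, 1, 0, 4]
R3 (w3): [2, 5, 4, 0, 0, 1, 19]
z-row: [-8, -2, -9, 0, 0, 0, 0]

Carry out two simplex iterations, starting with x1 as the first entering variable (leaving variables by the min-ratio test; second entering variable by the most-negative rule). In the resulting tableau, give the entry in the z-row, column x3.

11/5

Ratio test on column x1 — row 1: 28/1 = 28; row 2: 4/3 = 4/3; row 3: 19/2 = 19/2. Minimum is 4/3 at row 2 (w2 leaves); pivot element 3.
Divide row 2 by 3; eliminate column x1 from the other rows.
Second iteration: most negative z-row entry is -2 in column x2, so x2 enters.
Ratio test on column x2 — row 1: (80/3)/1 = 80/3; row 2: entry 0 ≤ 0; row 3: (49/3)/5 = 49/15. Minimum is 49/15 at row 3 (w3 leaves); pivot element 5.
Divide row 3 by 5; eliminate column x2 from the other rows.
After both pivots, the entry at the z-row, column x3 is 11/5.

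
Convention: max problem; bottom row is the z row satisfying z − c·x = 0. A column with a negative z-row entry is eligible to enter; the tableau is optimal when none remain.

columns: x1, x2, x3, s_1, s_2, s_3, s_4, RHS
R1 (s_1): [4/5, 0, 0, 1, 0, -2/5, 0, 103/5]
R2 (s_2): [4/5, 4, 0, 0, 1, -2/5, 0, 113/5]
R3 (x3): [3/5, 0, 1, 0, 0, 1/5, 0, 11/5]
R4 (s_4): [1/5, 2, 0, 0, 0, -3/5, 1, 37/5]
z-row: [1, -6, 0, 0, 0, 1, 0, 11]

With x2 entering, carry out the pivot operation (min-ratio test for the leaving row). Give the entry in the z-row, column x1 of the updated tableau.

Ratio test on column x2 — row 1: entry 0 ≤ 0; row 2: (113/5)/4 = 113/20; row 3: entry 0 ≤ 0; row 4: (37/5)/2 = 37/10. Minimum is 37/10 at row 4 (s_4 leaves); pivot element 2.
Divide row 4 by 2; eliminate column x2 from the other rows.
z-row update in column x1: 1 − (-6)·(1/10) = 8/5.

8/5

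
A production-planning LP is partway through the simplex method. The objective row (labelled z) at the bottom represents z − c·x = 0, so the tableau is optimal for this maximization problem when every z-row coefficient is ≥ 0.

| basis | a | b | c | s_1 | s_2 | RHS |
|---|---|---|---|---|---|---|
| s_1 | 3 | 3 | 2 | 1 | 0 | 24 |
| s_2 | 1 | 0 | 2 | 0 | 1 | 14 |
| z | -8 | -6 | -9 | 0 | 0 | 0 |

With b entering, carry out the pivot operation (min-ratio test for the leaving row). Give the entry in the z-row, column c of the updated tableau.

-5

Ratio test on column b — row 1: 24/3 = 8; row 2: entry 0 ≤ 0. Minimum is 8 at row 1 (s_1 leaves); pivot element 3.
Divide row 1 by 3; eliminate column b from the other rows.
z-row update in column c: -9 − (-6)·(2/3) = -5.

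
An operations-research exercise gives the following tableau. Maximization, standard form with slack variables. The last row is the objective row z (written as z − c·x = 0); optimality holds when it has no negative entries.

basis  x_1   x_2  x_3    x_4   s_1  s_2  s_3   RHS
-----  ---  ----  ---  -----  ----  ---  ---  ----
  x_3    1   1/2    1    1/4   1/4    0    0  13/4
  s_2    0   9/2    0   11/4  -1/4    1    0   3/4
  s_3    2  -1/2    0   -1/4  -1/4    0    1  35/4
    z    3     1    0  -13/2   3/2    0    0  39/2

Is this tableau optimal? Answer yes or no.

no

The z-row has a negative entry -13/2 in column x_4, so it is not optimal.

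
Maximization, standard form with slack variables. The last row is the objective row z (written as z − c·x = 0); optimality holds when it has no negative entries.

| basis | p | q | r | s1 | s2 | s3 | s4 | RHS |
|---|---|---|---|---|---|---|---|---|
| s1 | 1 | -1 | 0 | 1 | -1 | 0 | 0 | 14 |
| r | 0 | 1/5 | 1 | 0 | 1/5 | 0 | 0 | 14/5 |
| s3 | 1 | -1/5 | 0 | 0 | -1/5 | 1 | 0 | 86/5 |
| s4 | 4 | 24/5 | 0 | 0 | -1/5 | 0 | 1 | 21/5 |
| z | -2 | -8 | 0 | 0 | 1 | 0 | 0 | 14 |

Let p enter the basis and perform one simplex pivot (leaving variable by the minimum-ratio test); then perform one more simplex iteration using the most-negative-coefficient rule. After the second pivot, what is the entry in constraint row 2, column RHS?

21/8

Ratio test on column p — row 1: 14/1 = 14; row 2: entry 0 ≤ 0; row 3: (86/5)/1 = 86/5; row 4: (21/5)/4 = 21/20. Minimum is 21/20 at row 4 (s4 leaves); pivot element 4.
Divide row 4 by 4; eliminate column p from the other rows.
Second iteration: most negative z-row entry is -28/5 in column q, so q enters.
Ratio test on column q — row 1: entry -11/5 ≤ 0; row 2: (14/5)/(1/5) = 14; row 3: entry -7/5 ≤ 0; row 4: (21/20)/(6/5) = 7/8. Minimum is 7/8 at row 4 (p leaves); pivot element 6/5.
Divide row 4 by 6/5; eliminate column q from the other rows.
After both pivots, the entry at constraint row 2, column RHS is 21/8.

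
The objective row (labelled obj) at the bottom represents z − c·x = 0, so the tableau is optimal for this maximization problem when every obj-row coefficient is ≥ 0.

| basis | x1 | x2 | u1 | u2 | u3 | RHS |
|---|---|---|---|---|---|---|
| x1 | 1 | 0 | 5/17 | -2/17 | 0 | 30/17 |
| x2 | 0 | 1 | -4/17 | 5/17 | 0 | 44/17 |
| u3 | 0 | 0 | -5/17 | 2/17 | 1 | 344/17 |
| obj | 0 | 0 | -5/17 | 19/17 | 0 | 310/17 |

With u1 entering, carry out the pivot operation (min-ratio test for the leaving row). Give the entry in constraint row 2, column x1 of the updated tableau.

Ratio test on column u1 — row 1: (30/17)/(5/17) = 6; row 2: entry -4/17 ≤ 0; row 3: entry -5/17 ≤ 0. Minimum is 6 at row 1 (x1 leaves); pivot element 5/17.
Divide row 1 by 5/17; eliminate column u1 from the other rows.
Row 2 update in column x1: 0 − (-4/17)·(17/5) = 4/5.

4/5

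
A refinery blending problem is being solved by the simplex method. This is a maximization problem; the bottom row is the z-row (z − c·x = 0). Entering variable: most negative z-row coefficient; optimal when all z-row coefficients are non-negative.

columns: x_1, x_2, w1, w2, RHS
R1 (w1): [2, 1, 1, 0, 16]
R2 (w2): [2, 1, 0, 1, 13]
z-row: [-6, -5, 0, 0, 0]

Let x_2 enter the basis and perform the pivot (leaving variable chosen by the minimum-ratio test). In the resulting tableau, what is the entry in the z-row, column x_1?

Ratio test on column x_2 — row 1: 16/1 = 16; row 2: 13/1 = 13. Minimum is 13 at row 2 (w2 leaves); pivot element 1.
Divide row 2 by 1; eliminate column x_2 from the other rows.
z-row update in column x_1: -6 − (-5)·2 = 4.

4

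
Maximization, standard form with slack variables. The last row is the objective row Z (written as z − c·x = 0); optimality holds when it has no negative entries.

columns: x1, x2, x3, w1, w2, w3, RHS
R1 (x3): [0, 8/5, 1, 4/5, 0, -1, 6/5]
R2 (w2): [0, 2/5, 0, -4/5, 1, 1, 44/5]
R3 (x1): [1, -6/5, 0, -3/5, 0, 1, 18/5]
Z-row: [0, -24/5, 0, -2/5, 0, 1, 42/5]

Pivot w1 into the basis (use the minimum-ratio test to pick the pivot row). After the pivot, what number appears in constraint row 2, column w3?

Ratio test on column w1 — row 1: (6/5)/(4/5) = 3/2; row 2: entry -4/5 ≤ 0; row 3: entry -3/5 ≤ 0. Minimum is 3/2 at row 1 (x3 leaves); pivot element 4/5.
Divide row 1 by 4/5; eliminate column w1 from the other rows.
Row 2 update in column w3: 1 − (-4/5)·(-5/4) = 0.

0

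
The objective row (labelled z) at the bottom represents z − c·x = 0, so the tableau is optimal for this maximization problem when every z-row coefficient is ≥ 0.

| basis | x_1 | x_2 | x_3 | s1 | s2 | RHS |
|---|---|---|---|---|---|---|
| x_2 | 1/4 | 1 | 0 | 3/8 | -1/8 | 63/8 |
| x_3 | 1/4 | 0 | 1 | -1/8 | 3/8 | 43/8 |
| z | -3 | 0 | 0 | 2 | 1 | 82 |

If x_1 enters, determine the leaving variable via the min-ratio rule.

x_3

Column x_1 entries and ratios — x_2: (63/8)/(1/4) = 63/2; x_3: (43/8)/(1/4) = 43/2.
Smallest ratio is 43/2 in the row of x_3, so x_3 leaves.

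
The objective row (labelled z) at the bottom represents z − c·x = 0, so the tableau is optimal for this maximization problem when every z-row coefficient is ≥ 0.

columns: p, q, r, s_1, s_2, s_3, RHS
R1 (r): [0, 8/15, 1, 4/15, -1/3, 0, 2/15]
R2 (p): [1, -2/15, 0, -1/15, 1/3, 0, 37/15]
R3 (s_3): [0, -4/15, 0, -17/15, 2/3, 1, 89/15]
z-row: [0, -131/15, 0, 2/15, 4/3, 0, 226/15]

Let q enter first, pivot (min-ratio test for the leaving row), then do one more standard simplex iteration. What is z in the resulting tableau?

117/2

Ratio test on column q — row 1: (2/15)/(8/15) = 1/4; row 2: entry -2/15 ≤ 0; row 3: entry -4/15 ≤ 0. Minimum is 1/4 at row 1 (r leaves); pivot element 8/15.
Pivot on row 1; the z-row RHS becomes 226/15 − (-131/15)·(1/4) = 69/4.
Next entering variable (most negative z-row entry -33/8): s_2.
Ratio test on column s_2 — row 1: entry -5/8 ≤ 0; row 2: (5/2)/(1/4) = 10; row 3: 6/(1/2) = 12. Minimum is 10 at row 2 (p leaves); pivot element 1/4.
After the second pivot the z-row RHS is 69/4 − (-33/8)·10 = 117/2.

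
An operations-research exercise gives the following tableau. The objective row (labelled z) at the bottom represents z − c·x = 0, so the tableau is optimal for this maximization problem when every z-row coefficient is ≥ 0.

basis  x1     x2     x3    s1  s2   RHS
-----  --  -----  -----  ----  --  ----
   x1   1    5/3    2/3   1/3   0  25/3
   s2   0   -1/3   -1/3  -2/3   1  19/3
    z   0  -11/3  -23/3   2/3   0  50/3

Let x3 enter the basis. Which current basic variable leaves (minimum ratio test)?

x1

Column x3 entries and ratios — x1: (25/3)/(2/3) = 25/2; s2: -1/3 ≤ 0, skip.
Smallest ratio is 25/2 in the row of x1, so x1 leaves.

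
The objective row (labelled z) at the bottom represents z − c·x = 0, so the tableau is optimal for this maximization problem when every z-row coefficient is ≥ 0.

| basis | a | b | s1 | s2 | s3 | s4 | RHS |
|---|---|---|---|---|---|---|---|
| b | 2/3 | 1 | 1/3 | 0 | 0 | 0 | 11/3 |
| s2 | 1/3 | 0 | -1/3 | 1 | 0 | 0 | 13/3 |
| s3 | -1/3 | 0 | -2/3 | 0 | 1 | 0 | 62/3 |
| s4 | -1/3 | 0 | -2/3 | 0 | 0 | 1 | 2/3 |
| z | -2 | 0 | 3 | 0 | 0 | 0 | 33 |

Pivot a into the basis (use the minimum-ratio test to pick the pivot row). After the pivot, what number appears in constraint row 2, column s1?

-1/2

Ratio test on column a — row 1: (11/3)/(2/3) = 11/2; row 2: (13/3)/(1/3) = 13; row 3: entry -1/3 ≤ 0; row 4: entry -1/3 ≤ 0. Minimum is 11/2 at row 1 (b leaves); pivot element 2/3.
Divide row 1 by 2/3; eliminate column a from the other rows.
Row 2 update in column s1: -1/3 − (1/3)·(1/2) = -1/2.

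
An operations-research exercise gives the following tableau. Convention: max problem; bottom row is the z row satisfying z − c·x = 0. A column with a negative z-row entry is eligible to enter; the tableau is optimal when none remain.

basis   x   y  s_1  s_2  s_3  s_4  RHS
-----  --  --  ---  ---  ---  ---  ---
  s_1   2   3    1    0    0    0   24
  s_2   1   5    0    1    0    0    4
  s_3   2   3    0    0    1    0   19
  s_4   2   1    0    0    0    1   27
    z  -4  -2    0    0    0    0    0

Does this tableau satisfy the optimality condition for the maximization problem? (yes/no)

no

The z-row has a negative entry -4 in column x, so it is not optimal.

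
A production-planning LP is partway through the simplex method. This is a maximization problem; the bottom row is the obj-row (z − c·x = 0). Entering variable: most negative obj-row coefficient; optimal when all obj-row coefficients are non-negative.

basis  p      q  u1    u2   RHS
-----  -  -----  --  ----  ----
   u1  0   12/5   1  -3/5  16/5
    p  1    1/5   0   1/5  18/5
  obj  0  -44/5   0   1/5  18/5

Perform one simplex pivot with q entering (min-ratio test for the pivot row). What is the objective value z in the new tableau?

46/3

Ratio test on column q — row 1: (16/5)/(12/5) = 4/3; row 2: (18/5)/(1/5) = 18. Minimum is 4/3 at row 1 (u1 leaves); pivot element 12/5.
Pivot on row 1; the obj-row RHS becomes 18/5 − (-44/5)·(4/3) = 46/3.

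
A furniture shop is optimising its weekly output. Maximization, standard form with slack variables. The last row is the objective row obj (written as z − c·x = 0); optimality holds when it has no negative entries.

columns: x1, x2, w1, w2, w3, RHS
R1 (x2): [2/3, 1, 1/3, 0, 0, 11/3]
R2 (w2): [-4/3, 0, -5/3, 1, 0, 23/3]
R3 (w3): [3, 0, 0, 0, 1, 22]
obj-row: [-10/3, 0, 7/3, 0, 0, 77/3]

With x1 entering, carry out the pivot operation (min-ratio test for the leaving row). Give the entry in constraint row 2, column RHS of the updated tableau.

15

Ratio test on column x1 — row 1: (11/3)/(2/3) = 11/2; row 2: entry -4/3 ≤ 0; row 3: 22/3 = 22/3. Minimum is 11/2 at row 1 (x2 leaves); pivot element 2/3.
Divide row 1 by 2/3; eliminate column x1 from the other rows.
Row 2 update in column RHS: 23/3 − (-4/3)·(11/2) = 15.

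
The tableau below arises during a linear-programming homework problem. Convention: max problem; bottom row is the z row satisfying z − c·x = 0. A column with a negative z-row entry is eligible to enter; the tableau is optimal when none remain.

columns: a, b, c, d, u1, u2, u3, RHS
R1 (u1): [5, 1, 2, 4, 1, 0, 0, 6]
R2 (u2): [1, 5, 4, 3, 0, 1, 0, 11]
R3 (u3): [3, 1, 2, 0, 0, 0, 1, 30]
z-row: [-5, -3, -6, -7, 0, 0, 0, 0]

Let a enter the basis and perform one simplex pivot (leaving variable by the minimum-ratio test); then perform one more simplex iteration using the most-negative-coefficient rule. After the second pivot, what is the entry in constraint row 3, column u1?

-5/9

Ratio test on column a — row 1: 6/5 = 6/5; row 2: 11/1 = 11; row 3: 30/3 = 10. Minimum is 6/5 at row 1 (u1 leaves); pivot element 5.
Divide row 1 by 5; eliminate column a from the other rows.
Second iteration: most negative z-row entry is -4 in column c, so c enters.
Ratio test on column c — row 1: (6/5)/(2/5) = 3; row 2: (49/5)/(18/5) = 49/18; row 3: (132/5)/(4/5) = 33. Minimum is 49/18 at row 2 (u2 leaves); pivot element 18/5.
Divide row 2 by 18/5; eliminate column c from the other rows.
After both pivots, the entry at constraint row 3, column u1 is -5/9.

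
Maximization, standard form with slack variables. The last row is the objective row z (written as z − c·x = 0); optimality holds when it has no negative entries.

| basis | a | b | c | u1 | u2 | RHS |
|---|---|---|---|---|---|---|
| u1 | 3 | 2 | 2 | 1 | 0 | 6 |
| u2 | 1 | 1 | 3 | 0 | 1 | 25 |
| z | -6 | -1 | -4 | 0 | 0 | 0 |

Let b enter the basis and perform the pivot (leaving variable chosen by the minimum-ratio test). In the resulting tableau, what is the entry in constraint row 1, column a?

3/2

Ratio test on column b — row 1: 6/2 = 3; row 2: 25/1 = 25. Minimum is 3 at row 1 (u1 leaves); pivot element 2.
Divide row 1 by 2; eliminate column b from the other rows.
In the new row 1, the a entry is the old entry divided by the pivot: 3/2 = 3/2.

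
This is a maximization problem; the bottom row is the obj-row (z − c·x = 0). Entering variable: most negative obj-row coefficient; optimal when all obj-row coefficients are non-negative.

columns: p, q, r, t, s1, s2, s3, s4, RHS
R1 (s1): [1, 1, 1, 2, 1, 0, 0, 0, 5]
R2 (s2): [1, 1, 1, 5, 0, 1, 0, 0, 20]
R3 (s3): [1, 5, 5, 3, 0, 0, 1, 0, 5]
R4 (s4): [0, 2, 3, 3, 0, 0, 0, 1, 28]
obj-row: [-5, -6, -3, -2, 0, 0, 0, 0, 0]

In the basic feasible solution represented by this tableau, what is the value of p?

p is not in the basis, so in the current basic feasible solution p = 0.

0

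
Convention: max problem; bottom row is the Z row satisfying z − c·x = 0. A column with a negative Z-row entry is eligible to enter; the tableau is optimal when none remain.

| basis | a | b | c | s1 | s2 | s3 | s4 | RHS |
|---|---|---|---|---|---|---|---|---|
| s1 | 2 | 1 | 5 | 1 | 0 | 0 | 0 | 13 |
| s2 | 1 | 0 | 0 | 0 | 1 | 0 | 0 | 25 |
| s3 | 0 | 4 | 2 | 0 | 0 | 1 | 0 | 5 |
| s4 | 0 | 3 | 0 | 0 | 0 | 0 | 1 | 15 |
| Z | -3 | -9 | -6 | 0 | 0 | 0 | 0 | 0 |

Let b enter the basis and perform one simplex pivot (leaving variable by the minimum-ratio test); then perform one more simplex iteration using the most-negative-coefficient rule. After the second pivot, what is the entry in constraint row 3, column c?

Ratio test on column b — row 1: 13/1 = 13; row 2: entry 0 ≤ 0; row 3: 5/4 = 5/4; row 4: 15/3 = 5. Minimum is 5/4 at row 3 (s3 leaves); pivot element 4.
Divide row 3 by 4; eliminate column b from the other rows.
Second iteration: most negative Z-row entry is -3 in column a, so a enters.
Ratio test on column a — row 1: (47/4)/2 = 47/8; row 2: 25/1 = 25; row 3: entry 0 ≤ 0; row 4: entry 0 ≤ 0. Minimum is 47/8 at row 1 (s1 leaves); pivot element 2.
Divide row 1 by 2; eliminate column a from the other rows.
After both pivots, the entry at constraint row 3, column c is 1/2.

1/2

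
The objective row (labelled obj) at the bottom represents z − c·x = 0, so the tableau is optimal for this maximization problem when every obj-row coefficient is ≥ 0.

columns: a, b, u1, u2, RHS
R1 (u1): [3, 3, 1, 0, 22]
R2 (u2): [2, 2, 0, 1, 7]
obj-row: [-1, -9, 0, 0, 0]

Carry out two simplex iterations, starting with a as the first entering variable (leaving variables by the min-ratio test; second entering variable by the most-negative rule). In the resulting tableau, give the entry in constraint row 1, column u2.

-3/2

Ratio test on column a — row 1: 22/3 = 22/3; row 2: 7/2 = 7/2. Minimum is 7/2 at row 2 (u2 leaves); pivot element 2.
Divide row 2 by 2; eliminate column a from the other rows.
Second iteration: most negative obj-row entry is -8 in column b, so b enters.
Ratio test on column b — row 1: entry 0 ≤ 0; row 2: (7/2)/1 = 7/2. Minimum is 7/2 at row 2 (a leaves); pivot element 1.
Divide row 2 by 1; eliminate column b from the other rows.
After both pivots, the entry at constraint row 1, column u2 is -3/2.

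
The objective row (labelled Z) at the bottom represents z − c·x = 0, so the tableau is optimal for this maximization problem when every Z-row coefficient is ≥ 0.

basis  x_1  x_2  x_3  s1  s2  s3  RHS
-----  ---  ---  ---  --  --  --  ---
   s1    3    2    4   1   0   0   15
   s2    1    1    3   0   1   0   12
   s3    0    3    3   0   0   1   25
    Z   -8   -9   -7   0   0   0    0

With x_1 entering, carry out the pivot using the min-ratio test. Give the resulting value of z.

40

Ratio test on column x_1 — row 1: 15/3 = 5; row 2: 12/1 = 12; row 3: entry 0 ≤ 0. Minimum is 5 at row 1 (s1 leaves); pivot element 3.
Pivot on row 1; the Z-row RHS becomes 0 − (-8)·5 = 40.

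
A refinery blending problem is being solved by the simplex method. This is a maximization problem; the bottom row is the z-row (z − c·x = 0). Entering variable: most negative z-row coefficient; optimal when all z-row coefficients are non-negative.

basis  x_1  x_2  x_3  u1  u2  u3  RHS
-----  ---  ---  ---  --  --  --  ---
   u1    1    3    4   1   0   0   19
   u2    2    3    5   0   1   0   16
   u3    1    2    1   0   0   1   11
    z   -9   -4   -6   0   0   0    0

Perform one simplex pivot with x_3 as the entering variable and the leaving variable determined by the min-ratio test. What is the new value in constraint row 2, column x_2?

3/5

Ratio test on column x_3 — row 1: 19/4 = 19/4; row 2: 16/5 = 16/5; row 3: 11/1 = 11. Minimum is 16/5 at row 2 (u2 leaves); pivot element 5.
Divide row 2 by 5; eliminate column x_3 from the other rows.
In the new row 2, the x_2 entry is the old entry divided by the pivot: 3/5 = 3/5.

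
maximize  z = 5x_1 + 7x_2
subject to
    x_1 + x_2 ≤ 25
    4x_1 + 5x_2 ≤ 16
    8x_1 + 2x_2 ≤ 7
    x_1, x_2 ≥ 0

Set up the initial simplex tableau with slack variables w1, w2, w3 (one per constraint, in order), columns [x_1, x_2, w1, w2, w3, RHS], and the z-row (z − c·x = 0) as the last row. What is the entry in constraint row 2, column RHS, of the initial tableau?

The RHS of constraint 2 is b_2 = 16.

16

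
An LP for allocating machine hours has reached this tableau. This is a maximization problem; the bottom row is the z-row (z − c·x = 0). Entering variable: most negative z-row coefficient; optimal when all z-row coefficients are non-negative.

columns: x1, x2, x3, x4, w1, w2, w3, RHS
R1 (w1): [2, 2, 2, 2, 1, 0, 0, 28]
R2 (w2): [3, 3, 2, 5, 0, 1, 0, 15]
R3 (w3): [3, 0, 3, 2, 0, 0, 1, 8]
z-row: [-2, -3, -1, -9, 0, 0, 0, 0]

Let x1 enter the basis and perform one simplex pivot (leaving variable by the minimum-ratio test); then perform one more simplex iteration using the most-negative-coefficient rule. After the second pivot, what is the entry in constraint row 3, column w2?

-2/9

Ratio test on column x1 — row 1: 28/2 = 14; row 2: 15/3 = 5; row 3: 8/3 = 8/3. Minimum is 8/3 at row 3 (w3 leaves); pivot element 3.
Divide row 3 by 3; eliminate column x1 from the other rows.
Second iteration: most negative z-row entry is -23/3 in column x4, so x4 enters.
Ratio test on column x4 — row 1: (68/3)/(2/3) = 34; row 2: 7/3 = 7/3; row 3: (8/3)/(2/3) = 4. Minimum is 7/3 at row 2 (w2 leaves); pivot element 3.
Divide row 2 by 3; eliminate column x4 from the other rows.
After both pivots, the entry at constraint row 3, column w2 is -2/9.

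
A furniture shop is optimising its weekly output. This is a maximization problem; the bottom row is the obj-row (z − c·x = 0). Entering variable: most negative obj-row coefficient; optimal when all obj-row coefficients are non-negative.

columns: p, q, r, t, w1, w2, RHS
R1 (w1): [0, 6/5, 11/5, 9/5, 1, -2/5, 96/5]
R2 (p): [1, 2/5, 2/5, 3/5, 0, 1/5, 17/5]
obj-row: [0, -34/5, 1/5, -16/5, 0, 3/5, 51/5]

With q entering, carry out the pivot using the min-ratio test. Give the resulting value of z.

68

Ratio test on column q — row 1: (96/5)/(6/5) = 16; row 2: (17/5)/(2/5) = 17/2. Minimum is 17/2 at row 2 (p leaves); pivot element 2/5.
Pivot on row 2; the obj-row RHS becomes 51/5 − (-34/5)·(17/2) = 68.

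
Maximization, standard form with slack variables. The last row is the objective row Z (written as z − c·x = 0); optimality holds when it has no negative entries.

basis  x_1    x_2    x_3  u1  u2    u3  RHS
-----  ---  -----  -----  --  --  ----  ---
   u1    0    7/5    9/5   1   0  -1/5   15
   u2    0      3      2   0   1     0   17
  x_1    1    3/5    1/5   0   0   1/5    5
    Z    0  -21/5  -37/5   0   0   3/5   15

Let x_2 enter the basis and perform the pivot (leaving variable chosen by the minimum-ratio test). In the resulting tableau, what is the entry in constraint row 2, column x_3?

Ratio test on column x_2 — row 1: 15/(7/5) = 75/7; row 2: 17/3 = 17/3; row 3: 5/(3/5) = 25/3. Minimum is 17/3 at row 2 (u2 leaves); pivot element 3.
Divide row 2 by 3; eliminate column x_2 from the other rows.
In the new row 2, the x_3 entry is the old entry divided by the pivot: 2/3 = 2/3.

2/3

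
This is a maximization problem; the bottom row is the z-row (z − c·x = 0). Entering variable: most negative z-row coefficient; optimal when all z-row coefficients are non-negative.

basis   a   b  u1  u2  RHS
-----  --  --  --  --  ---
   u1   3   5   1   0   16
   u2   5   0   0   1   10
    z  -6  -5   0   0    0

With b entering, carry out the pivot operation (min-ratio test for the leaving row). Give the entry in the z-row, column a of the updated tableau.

-3

Ratio test on column b — row 1: 16/5 = 16/5; row 2: entry 0 ≤ 0. Minimum is 16/5 at row 1 (u1 leaves); pivot element 5.
Divide row 1 by 5; eliminate column b from the other rows.
z-row update in column a: -6 − (-5)·(3/5) = -3.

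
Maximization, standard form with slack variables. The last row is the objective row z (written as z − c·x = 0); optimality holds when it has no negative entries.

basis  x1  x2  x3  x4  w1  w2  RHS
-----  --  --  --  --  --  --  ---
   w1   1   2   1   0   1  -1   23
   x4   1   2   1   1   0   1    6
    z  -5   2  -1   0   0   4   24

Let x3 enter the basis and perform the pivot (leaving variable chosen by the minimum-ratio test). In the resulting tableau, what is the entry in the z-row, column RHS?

30

Ratio test on column x3 — row 1: 23/1 = 23; row 2: 6/1 = 6. Minimum is 6 at row 2 (x4 leaves); pivot element 1.
Divide row 2 by 1; eliminate column x3 from the other rows.
z-row update in column RHS: 24 − (-1)·6 = 30.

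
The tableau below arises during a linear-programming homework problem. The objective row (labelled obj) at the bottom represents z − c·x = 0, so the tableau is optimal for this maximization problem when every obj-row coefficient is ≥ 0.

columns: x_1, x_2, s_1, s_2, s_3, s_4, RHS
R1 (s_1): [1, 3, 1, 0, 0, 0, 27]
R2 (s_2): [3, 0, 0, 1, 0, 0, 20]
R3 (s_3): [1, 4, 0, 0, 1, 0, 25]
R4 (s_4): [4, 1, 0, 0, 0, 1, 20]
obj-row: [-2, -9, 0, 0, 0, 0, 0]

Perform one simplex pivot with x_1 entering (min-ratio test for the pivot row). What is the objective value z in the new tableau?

10

Ratio test on column x_1 — row 1: 27/1 = 27; row 2: 20/3 = 20/3; row 3: 25/1 = 25; row 4: 20/4 = 5. Minimum is 5 at row 4 (s_4 leaves); pivot element 4.
Pivot on row 4; the obj-row RHS becomes 0 − (-2)·5 = 10.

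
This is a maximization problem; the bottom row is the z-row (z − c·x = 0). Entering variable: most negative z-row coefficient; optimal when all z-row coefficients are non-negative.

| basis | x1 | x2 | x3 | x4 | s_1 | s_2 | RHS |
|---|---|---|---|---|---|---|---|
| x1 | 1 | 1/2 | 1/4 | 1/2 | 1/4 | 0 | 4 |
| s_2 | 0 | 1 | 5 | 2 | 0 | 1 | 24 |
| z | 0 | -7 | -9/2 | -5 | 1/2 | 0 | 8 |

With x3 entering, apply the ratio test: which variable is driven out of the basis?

s_2

Column x3 entries and ratios — x1: 4/(1/4) = 16; s_2: 24/5 = 24/5.
Smallest ratio is 24/5 in the row of s_2, so s_2 leaves.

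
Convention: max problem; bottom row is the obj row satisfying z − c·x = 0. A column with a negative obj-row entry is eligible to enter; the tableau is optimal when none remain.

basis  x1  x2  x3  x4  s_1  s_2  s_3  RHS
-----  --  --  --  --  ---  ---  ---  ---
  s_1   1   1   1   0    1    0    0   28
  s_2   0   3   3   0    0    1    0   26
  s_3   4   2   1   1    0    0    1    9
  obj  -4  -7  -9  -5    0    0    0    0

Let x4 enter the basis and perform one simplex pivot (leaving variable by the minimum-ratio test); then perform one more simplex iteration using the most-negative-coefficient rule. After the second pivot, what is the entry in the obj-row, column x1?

Ratio test on column x4 — row 1: entry 0 ≤ 0; row 2: entry 0 ≤ 0; row 3: 9/1 = 9. Minimum is 9 at row 3 (s_3 leaves); pivot element 1.
Divide row 3 by 1; eliminate column x4 from the other rows.
Second iteration: most negative obj-row entry is -4 in column x3, so x3 enters.
Ratio test on column x3 — row 1: 28/1 = 28; row 2: 26/3 = 26/3; row 3: 9/1 = 9. Minimum is 26/3 at row 2 (s_2 leaves); pivot element 3.
Divide row 2 by 3; eliminate column x3 from the other rows.
After both pivots, the entry at the obj-row, column x1 is 16.

16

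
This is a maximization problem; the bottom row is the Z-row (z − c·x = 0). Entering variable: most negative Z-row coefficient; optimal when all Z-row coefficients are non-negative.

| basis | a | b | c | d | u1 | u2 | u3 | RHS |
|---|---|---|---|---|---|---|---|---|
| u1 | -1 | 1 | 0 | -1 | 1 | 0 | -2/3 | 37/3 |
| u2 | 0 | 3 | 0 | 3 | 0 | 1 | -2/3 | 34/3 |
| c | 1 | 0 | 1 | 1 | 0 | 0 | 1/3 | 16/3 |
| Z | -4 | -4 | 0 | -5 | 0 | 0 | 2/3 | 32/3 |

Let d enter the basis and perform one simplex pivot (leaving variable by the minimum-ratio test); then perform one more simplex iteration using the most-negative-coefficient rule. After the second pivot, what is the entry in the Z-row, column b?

Ratio test on column d — row 1: entry -1 ≤ 0; row 2: (34/3)/3 = 34/9; row 3: (16/3)/1 = 16/3. Minimum is 34/9 at row 2 (u2 leaves); pivot element 3.
Divide row 2 by 3; eliminate column d from the other rows.
Second iteration: most negative Z-row entry is -4 in column a, so a enters.
Ratio test on column a — row 1: entry -1 ≤ 0; row 2: entry 0 ≤ 0; row 3: (14/9)/1 = 14/9. Minimum is 14/9 at row 3 (c leaves); pivot element 1.
Divide row 3 by 1; eliminate column a from the other rows.
After both pivots, the entry at the Z-row, column b is -3.

-3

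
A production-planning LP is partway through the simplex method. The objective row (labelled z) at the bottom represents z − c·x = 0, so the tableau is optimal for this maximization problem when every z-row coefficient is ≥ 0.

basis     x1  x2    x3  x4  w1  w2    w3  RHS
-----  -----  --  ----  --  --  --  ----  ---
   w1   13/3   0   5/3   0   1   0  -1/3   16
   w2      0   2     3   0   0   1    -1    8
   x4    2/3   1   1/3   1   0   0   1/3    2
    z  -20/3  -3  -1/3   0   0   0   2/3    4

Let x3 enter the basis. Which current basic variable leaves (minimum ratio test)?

Column x3 entries and ratios — w1: 16/(5/3) = 48/5; w2: 8/3 = 8/3; x4: 2/(1/3) = 6.
Smallest ratio is 8/3 in the row of w2, so w2 leaves.

w2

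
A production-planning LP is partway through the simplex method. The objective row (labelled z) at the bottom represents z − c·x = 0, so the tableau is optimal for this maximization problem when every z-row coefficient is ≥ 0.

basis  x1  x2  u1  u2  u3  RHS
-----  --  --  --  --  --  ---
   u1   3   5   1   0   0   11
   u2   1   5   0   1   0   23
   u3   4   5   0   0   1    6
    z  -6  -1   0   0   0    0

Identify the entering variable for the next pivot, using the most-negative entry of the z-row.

x1

Negative z-row entries: x1: -6, x2: -1.
The most negative is -6 in column x1, so x1 enters.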